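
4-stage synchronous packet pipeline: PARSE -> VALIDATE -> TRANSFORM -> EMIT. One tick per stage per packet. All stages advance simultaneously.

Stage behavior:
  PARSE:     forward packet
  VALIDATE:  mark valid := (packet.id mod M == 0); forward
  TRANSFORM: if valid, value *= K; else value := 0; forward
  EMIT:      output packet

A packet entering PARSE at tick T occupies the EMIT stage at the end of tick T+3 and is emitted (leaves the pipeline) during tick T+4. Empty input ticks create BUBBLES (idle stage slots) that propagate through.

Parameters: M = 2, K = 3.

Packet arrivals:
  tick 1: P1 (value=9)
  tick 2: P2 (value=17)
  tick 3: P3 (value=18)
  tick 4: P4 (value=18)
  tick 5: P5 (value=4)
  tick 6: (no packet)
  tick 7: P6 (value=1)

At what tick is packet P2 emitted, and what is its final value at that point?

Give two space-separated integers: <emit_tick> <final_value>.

Tick 1: [PARSE:P1(v=9,ok=F), VALIDATE:-, TRANSFORM:-, EMIT:-] out:-; in:P1
Tick 2: [PARSE:P2(v=17,ok=F), VALIDATE:P1(v=9,ok=F), TRANSFORM:-, EMIT:-] out:-; in:P2
Tick 3: [PARSE:P3(v=18,ok=F), VALIDATE:P2(v=17,ok=T), TRANSFORM:P1(v=0,ok=F), EMIT:-] out:-; in:P3
Tick 4: [PARSE:P4(v=18,ok=F), VALIDATE:P3(v=18,ok=F), TRANSFORM:P2(v=51,ok=T), EMIT:P1(v=0,ok=F)] out:-; in:P4
Tick 5: [PARSE:P5(v=4,ok=F), VALIDATE:P4(v=18,ok=T), TRANSFORM:P3(v=0,ok=F), EMIT:P2(v=51,ok=T)] out:P1(v=0); in:P5
Tick 6: [PARSE:-, VALIDATE:P5(v=4,ok=F), TRANSFORM:P4(v=54,ok=T), EMIT:P3(v=0,ok=F)] out:P2(v=51); in:-
Tick 7: [PARSE:P6(v=1,ok=F), VALIDATE:-, TRANSFORM:P5(v=0,ok=F), EMIT:P4(v=54,ok=T)] out:P3(v=0); in:P6
Tick 8: [PARSE:-, VALIDATE:P6(v=1,ok=T), TRANSFORM:-, EMIT:P5(v=0,ok=F)] out:P4(v=54); in:-
Tick 9: [PARSE:-, VALIDATE:-, TRANSFORM:P6(v=3,ok=T), EMIT:-] out:P5(v=0); in:-
Tick 10: [PARSE:-, VALIDATE:-, TRANSFORM:-, EMIT:P6(v=3,ok=T)] out:-; in:-
Tick 11: [PARSE:-, VALIDATE:-, TRANSFORM:-, EMIT:-] out:P6(v=3); in:-
P2: arrives tick 2, valid=True (id=2, id%2=0), emit tick 6, final value 51

Answer: 6 51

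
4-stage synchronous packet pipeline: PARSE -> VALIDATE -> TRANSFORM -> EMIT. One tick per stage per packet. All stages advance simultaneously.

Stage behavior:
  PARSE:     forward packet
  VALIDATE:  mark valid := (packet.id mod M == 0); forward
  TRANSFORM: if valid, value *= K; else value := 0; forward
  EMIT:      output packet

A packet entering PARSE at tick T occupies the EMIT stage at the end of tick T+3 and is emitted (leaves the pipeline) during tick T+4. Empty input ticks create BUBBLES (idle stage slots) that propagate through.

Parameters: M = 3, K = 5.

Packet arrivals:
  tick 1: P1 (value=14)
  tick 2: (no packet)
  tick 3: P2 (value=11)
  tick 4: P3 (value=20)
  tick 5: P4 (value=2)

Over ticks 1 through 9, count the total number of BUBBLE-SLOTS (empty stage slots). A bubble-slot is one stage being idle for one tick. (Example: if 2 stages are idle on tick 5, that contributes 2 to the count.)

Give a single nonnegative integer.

Answer: 20

Derivation:
Tick 1: [PARSE:P1(v=14,ok=F), VALIDATE:-, TRANSFORM:-, EMIT:-] out:-; bubbles=3
Tick 2: [PARSE:-, VALIDATE:P1(v=14,ok=F), TRANSFORM:-, EMIT:-] out:-; bubbles=3
Tick 3: [PARSE:P2(v=11,ok=F), VALIDATE:-, TRANSFORM:P1(v=0,ok=F), EMIT:-] out:-; bubbles=2
Tick 4: [PARSE:P3(v=20,ok=F), VALIDATE:P2(v=11,ok=F), TRANSFORM:-, EMIT:P1(v=0,ok=F)] out:-; bubbles=1
Tick 5: [PARSE:P4(v=2,ok=F), VALIDATE:P3(v=20,ok=T), TRANSFORM:P2(v=0,ok=F), EMIT:-] out:P1(v=0); bubbles=1
Tick 6: [PARSE:-, VALIDATE:P4(v=2,ok=F), TRANSFORM:P3(v=100,ok=T), EMIT:P2(v=0,ok=F)] out:-; bubbles=1
Tick 7: [PARSE:-, VALIDATE:-, TRANSFORM:P4(v=0,ok=F), EMIT:P3(v=100,ok=T)] out:P2(v=0); bubbles=2
Tick 8: [PARSE:-, VALIDATE:-, TRANSFORM:-, EMIT:P4(v=0,ok=F)] out:P3(v=100); bubbles=3
Tick 9: [PARSE:-, VALIDATE:-, TRANSFORM:-, EMIT:-] out:P4(v=0); bubbles=4
Total bubble-slots: 20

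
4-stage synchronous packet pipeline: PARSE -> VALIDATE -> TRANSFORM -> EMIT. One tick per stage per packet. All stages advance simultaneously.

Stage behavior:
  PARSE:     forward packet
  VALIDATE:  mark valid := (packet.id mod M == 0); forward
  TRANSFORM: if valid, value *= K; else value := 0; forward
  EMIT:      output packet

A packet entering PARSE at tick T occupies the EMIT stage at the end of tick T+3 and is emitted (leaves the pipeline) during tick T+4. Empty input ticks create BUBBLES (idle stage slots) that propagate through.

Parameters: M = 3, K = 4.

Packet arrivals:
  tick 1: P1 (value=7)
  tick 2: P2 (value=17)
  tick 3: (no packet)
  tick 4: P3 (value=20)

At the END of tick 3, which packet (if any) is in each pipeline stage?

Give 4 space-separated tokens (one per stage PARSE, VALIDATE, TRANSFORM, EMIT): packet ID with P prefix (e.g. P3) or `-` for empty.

Tick 1: [PARSE:P1(v=7,ok=F), VALIDATE:-, TRANSFORM:-, EMIT:-] out:-; in:P1
Tick 2: [PARSE:P2(v=17,ok=F), VALIDATE:P1(v=7,ok=F), TRANSFORM:-, EMIT:-] out:-; in:P2
Tick 3: [PARSE:-, VALIDATE:P2(v=17,ok=F), TRANSFORM:P1(v=0,ok=F), EMIT:-] out:-; in:-
At end of tick 3: ['-', 'P2', 'P1', '-']

Answer: - P2 P1 -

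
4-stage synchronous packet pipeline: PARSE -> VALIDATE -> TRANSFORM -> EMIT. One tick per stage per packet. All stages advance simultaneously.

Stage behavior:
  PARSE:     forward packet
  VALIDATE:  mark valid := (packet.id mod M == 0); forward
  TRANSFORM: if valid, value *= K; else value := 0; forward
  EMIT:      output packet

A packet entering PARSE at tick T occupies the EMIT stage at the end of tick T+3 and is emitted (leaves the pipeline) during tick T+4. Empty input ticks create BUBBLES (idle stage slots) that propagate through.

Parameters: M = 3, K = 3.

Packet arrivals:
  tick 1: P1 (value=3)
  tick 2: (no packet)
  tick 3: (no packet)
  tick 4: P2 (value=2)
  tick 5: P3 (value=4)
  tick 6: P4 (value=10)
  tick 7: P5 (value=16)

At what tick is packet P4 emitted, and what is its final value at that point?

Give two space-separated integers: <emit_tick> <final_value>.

Tick 1: [PARSE:P1(v=3,ok=F), VALIDATE:-, TRANSFORM:-, EMIT:-] out:-; in:P1
Tick 2: [PARSE:-, VALIDATE:P1(v=3,ok=F), TRANSFORM:-, EMIT:-] out:-; in:-
Tick 3: [PARSE:-, VALIDATE:-, TRANSFORM:P1(v=0,ok=F), EMIT:-] out:-; in:-
Tick 4: [PARSE:P2(v=2,ok=F), VALIDATE:-, TRANSFORM:-, EMIT:P1(v=0,ok=F)] out:-; in:P2
Tick 5: [PARSE:P3(v=4,ok=F), VALIDATE:P2(v=2,ok=F), TRANSFORM:-, EMIT:-] out:P1(v=0); in:P3
Tick 6: [PARSE:P4(v=10,ok=F), VALIDATE:P3(v=4,ok=T), TRANSFORM:P2(v=0,ok=F), EMIT:-] out:-; in:P4
Tick 7: [PARSE:P5(v=16,ok=F), VALIDATE:P4(v=10,ok=F), TRANSFORM:P3(v=12,ok=T), EMIT:P2(v=0,ok=F)] out:-; in:P5
Tick 8: [PARSE:-, VALIDATE:P5(v=16,ok=F), TRANSFORM:P4(v=0,ok=F), EMIT:P3(v=12,ok=T)] out:P2(v=0); in:-
Tick 9: [PARSE:-, VALIDATE:-, TRANSFORM:P5(v=0,ok=F), EMIT:P4(v=0,ok=F)] out:P3(v=12); in:-
Tick 10: [PARSE:-, VALIDATE:-, TRANSFORM:-, EMIT:P5(v=0,ok=F)] out:P4(v=0); in:-
Tick 11: [PARSE:-, VALIDATE:-, TRANSFORM:-, EMIT:-] out:P5(v=0); in:-
P4: arrives tick 6, valid=False (id=4, id%3=1), emit tick 10, final value 0

Answer: 10 0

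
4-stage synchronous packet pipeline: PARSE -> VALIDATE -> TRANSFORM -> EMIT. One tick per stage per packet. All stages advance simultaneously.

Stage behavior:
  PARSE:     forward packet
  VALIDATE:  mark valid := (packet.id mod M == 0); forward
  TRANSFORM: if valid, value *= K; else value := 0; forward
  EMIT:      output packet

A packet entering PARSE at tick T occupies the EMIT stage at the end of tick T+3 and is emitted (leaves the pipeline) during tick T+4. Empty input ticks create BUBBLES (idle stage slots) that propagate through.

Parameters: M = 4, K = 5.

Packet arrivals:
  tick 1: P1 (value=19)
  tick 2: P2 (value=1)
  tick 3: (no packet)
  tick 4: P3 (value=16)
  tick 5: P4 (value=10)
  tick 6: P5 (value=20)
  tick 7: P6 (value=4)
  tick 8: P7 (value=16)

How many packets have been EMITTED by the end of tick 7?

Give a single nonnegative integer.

Answer: 2

Derivation:
Tick 1: [PARSE:P1(v=19,ok=F), VALIDATE:-, TRANSFORM:-, EMIT:-] out:-; in:P1
Tick 2: [PARSE:P2(v=1,ok=F), VALIDATE:P1(v=19,ok=F), TRANSFORM:-, EMIT:-] out:-; in:P2
Tick 3: [PARSE:-, VALIDATE:P2(v=1,ok=F), TRANSFORM:P1(v=0,ok=F), EMIT:-] out:-; in:-
Tick 4: [PARSE:P3(v=16,ok=F), VALIDATE:-, TRANSFORM:P2(v=0,ok=F), EMIT:P1(v=0,ok=F)] out:-; in:P3
Tick 5: [PARSE:P4(v=10,ok=F), VALIDATE:P3(v=16,ok=F), TRANSFORM:-, EMIT:P2(v=0,ok=F)] out:P1(v=0); in:P4
Tick 6: [PARSE:P5(v=20,ok=F), VALIDATE:P4(v=10,ok=T), TRANSFORM:P3(v=0,ok=F), EMIT:-] out:P2(v=0); in:P5
Tick 7: [PARSE:P6(v=4,ok=F), VALIDATE:P5(v=20,ok=F), TRANSFORM:P4(v=50,ok=T), EMIT:P3(v=0,ok=F)] out:-; in:P6
Emitted by tick 7: ['P1', 'P2']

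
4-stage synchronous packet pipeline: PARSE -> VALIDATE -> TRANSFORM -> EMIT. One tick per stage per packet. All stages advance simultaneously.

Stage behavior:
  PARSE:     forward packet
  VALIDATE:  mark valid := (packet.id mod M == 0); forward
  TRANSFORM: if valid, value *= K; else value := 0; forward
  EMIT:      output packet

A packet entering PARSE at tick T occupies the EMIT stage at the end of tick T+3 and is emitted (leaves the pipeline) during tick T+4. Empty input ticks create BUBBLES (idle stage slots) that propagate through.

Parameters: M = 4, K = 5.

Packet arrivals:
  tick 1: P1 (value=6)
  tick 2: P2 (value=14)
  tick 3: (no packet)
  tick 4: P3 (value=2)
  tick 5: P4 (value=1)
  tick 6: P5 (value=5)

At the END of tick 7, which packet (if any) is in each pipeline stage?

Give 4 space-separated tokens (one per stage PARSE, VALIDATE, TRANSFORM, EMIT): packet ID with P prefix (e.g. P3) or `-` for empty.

Answer: - P5 P4 P3

Derivation:
Tick 1: [PARSE:P1(v=6,ok=F), VALIDATE:-, TRANSFORM:-, EMIT:-] out:-; in:P1
Tick 2: [PARSE:P2(v=14,ok=F), VALIDATE:P1(v=6,ok=F), TRANSFORM:-, EMIT:-] out:-; in:P2
Tick 3: [PARSE:-, VALIDATE:P2(v=14,ok=F), TRANSFORM:P1(v=0,ok=F), EMIT:-] out:-; in:-
Tick 4: [PARSE:P3(v=2,ok=F), VALIDATE:-, TRANSFORM:P2(v=0,ok=F), EMIT:P1(v=0,ok=F)] out:-; in:P3
Tick 5: [PARSE:P4(v=1,ok=F), VALIDATE:P3(v=2,ok=F), TRANSFORM:-, EMIT:P2(v=0,ok=F)] out:P1(v=0); in:P4
Tick 6: [PARSE:P5(v=5,ok=F), VALIDATE:P4(v=1,ok=T), TRANSFORM:P3(v=0,ok=F), EMIT:-] out:P2(v=0); in:P5
Tick 7: [PARSE:-, VALIDATE:P5(v=5,ok=F), TRANSFORM:P4(v=5,ok=T), EMIT:P3(v=0,ok=F)] out:-; in:-
At end of tick 7: ['-', 'P5', 'P4', 'P3']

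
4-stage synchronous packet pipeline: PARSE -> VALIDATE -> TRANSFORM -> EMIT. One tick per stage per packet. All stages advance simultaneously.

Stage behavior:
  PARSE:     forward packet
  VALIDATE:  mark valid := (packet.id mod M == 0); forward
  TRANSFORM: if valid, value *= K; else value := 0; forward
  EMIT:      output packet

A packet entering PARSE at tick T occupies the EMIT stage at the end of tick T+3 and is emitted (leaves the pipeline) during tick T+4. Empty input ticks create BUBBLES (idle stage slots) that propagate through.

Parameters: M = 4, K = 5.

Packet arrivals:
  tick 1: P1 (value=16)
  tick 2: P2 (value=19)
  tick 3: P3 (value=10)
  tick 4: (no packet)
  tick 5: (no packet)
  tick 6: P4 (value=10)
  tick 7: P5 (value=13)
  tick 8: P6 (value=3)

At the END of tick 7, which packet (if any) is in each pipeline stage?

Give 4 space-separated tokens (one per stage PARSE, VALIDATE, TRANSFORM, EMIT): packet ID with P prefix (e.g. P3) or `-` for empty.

Answer: P5 P4 - -

Derivation:
Tick 1: [PARSE:P1(v=16,ok=F), VALIDATE:-, TRANSFORM:-, EMIT:-] out:-; in:P1
Tick 2: [PARSE:P2(v=19,ok=F), VALIDATE:P1(v=16,ok=F), TRANSFORM:-, EMIT:-] out:-; in:P2
Tick 3: [PARSE:P3(v=10,ok=F), VALIDATE:P2(v=19,ok=F), TRANSFORM:P1(v=0,ok=F), EMIT:-] out:-; in:P3
Tick 4: [PARSE:-, VALIDATE:P3(v=10,ok=F), TRANSFORM:P2(v=0,ok=F), EMIT:P1(v=0,ok=F)] out:-; in:-
Tick 5: [PARSE:-, VALIDATE:-, TRANSFORM:P3(v=0,ok=F), EMIT:P2(v=0,ok=F)] out:P1(v=0); in:-
Tick 6: [PARSE:P4(v=10,ok=F), VALIDATE:-, TRANSFORM:-, EMIT:P3(v=0,ok=F)] out:P2(v=0); in:P4
Tick 7: [PARSE:P5(v=13,ok=F), VALIDATE:P4(v=10,ok=T), TRANSFORM:-, EMIT:-] out:P3(v=0); in:P5
At end of tick 7: ['P5', 'P4', '-', '-']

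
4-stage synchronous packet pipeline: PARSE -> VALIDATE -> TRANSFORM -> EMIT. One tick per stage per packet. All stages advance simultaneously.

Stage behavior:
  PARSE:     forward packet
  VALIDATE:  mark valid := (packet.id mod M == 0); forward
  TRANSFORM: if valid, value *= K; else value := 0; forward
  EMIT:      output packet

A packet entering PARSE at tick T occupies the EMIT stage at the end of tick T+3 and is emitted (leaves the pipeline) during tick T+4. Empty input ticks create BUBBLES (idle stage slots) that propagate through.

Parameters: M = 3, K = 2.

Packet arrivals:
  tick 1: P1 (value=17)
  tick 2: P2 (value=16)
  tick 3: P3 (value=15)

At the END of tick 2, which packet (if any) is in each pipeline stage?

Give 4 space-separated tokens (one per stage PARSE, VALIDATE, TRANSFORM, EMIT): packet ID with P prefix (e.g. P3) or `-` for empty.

Answer: P2 P1 - -

Derivation:
Tick 1: [PARSE:P1(v=17,ok=F), VALIDATE:-, TRANSFORM:-, EMIT:-] out:-; in:P1
Tick 2: [PARSE:P2(v=16,ok=F), VALIDATE:P1(v=17,ok=F), TRANSFORM:-, EMIT:-] out:-; in:P2
At end of tick 2: ['P2', 'P1', '-', '-']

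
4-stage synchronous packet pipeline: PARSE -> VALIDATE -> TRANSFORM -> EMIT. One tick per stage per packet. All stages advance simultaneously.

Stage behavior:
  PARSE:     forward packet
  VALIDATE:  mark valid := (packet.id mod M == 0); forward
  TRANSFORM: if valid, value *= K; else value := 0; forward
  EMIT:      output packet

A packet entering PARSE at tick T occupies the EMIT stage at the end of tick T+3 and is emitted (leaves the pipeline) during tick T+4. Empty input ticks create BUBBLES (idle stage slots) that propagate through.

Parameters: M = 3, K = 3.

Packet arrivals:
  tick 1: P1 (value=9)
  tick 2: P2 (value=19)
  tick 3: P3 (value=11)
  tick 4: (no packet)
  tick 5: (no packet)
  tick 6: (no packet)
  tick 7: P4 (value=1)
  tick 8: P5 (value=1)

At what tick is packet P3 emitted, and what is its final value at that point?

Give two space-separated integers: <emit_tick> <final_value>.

Answer: 7 33

Derivation:
Tick 1: [PARSE:P1(v=9,ok=F), VALIDATE:-, TRANSFORM:-, EMIT:-] out:-; in:P1
Tick 2: [PARSE:P2(v=19,ok=F), VALIDATE:P1(v=9,ok=F), TRANSFORM:-, EMIT:-] out:-; in:P2
Tick 3: [PARSE:P3(v=11,ok=F), VALIDATE:P2(v=19,ok=F), TRANSFORM:P1(v=0,ok=F), EMIT:-] out:-; in:P3
Tick 4: [PARSE:-, VALIDATE:P3(v=11,ok=T), TRANSFORM:P2(v=0,ok=F), EMIT:P1(v=0,ok=F)] out:-; in:-
Tick 5: [PARSE:-, VALIDATE:-, TRANSFORM:P3(v=33,ok=T), EMIT:P2(v=0,ok=F)] out:P1(v=0); in:-
Tick 6: [PARSE:-, VALIDATE:-, TRANSFORM:-, EMIT:P3(v=33,ok=T)] out:P2(v=0); in:-
Tick 7: [PARSE:P4(v=1,ok=F), VALIDATE:-, TRANSFORM:-, EMIT:-] out:P3(v=33); in:P4
Tick 8: [PARSE:P5(v=1,ok=F), VALIDATE:P4(v=1,ok=F), TRANSFORM:-, EMIT:-] out:-; in:P5
Tick 9: [PARSE:-, VALIDATE:P5(v=1,ok=F), TRANSFORM:P4(v=0,ok=F), EMIT:-] out:-; in:-
Tick 10: [PARSE:-, VALIDATE:-, TRANSFORM:P5(v=0,ok=F), EMIT:P4(v=0,ok=F)] out:-; in:-
Tick 11: [PARSE:-, VALIDATE:-, TRANSFORM:-, EMIT:P5(v=0,ok=F)] out:P4(v=0); in:-
Tick 12: [PARSE:-, VALIDATE:-, TRANSFORM:-, EMIT:-] out:P5(v=0); in:-
P3: arrives tick 3, valid=True (id=3, id%3=0), emit tick 7, final value 33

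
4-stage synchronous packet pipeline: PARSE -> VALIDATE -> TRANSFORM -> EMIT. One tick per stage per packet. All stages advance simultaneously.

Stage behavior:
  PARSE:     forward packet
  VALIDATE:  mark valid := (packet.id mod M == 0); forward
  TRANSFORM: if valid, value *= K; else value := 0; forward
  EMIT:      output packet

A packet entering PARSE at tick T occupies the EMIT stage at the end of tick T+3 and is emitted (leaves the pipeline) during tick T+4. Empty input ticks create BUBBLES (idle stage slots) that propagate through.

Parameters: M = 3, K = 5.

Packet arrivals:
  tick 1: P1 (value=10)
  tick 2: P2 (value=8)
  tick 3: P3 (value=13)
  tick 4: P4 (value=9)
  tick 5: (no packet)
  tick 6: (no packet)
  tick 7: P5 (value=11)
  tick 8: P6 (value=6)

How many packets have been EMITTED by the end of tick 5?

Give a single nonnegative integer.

Tick 1: [PARSE:P1(v=10,ok=F), VALIDATE:-, TRANSFORM:-, EMIT:-] out:-; in:P1
Tick 2: [PARSE:P2(v=8,ok=F), VALIDATE:P1(v=10,ok=F), TRANSFORM:-, EMIT:-] out:-; in:P2
Tick 3: [PARSE:P3(v=13,ok=F), VALIDATE:P2(v=8,ok=F), TRANSFORM:P1(v=0,ok=F), EMIT:-] out:-; in:P3
Tick 4: [PARSE:P4(v=9,ok=F), VALIDATE:P3(v=13,ok=T), TRANSFORM:P2(v=0,ok=F), EMIT:P1(v=0,ok=F)] out:-; in:P4
Tick 5: [PARSE:-, VALIDATE:P4(v=9,ok=F), TRANSFORM:P3(v=65,ok=T), EMIT:P2(v=0,ok=F)] out:P1(v=0); in:-
Emitted by tick 5: ['P1']

Answer: 1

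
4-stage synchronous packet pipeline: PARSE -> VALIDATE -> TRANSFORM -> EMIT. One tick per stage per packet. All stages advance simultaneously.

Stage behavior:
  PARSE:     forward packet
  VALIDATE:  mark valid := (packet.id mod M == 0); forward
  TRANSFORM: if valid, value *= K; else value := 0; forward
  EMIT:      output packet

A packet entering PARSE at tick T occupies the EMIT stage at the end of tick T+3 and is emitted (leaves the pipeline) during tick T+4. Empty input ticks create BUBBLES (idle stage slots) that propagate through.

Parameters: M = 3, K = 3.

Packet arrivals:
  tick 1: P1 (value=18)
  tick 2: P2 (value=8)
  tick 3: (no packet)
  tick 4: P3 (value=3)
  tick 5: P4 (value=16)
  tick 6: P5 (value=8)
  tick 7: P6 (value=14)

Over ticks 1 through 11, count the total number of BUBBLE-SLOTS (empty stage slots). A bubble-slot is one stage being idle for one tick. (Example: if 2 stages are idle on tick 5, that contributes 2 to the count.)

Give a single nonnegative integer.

Tick 1: [PARSE:P1(v=18,ok=F), VALIDATE:-, TRANSFORM:-, EMIT:-] out:-; bubbles=3
Tick 2: [PARSE:P2(v=8,ok=F), VALIDATE:P1(v=18,ok=F), TRANSFORM:-, EMIT:-] out:-; bubbles=2
Tick 3: [PARSE:-, VALIDATE:P2(v=8,ok=F), TRANSFORM:P1(v=0,ok=F), EMIT:-] out:-; bubbles=2
Tick 4: [PARSE:P3(v=3,ok=F), VALIDATE:-, TRANSFORM:P2(v=0,ok=F), EMIT:P1(v=0,ok=F)] out:-; bubbles=1
Tick 5: [PARSE:P4(v=16,ok=F), VALIDATE:P3(v=3,ok=T), TRANSFORM:-, EMIT:P2(v=0,ok=F)] out:P1(v=0); bubbles=1
Tick 6: [PARSE:P5(v=8,ok=F), VALIDATE:P4(v=16,ok=F), TRANSFORM:P3(v=9,ok=T), EMIT:-] out:P2(v=0); bubbles=1
Tick 7: [PARSE:P6(v=14,ok=F), VALIDATE:P5(v=8,ok=F), TRANSFORM:P4(v=0,ok=F), EMIT:P3(v=9,ok=T)] out:-; bubbles=0
Tick 8: [PARSE:-, VALIDATE:P6(v=14,ok=T), TRANSFORM:P5(v=0,ok=F), EMIT:P4(v=0,ok=F)] out:P3(v=9); bubbles=1
Tick 9: [PARSE:-, VALIDATE:-, TRANSFORM:P6(v=42,ok=T), EMIT:P5(v=0,ok=F)] out:P4(v=0); bubbles=2
Tick 10: [PARSE:-, VALIDATE:-, TRANSFORM:-, EMIT:P6(v=42,ok=T)] out:P5(v=0); bubbles=3
Tick 11: [PARSE:-, VALIDATE:-, TRANSFORM:-, EMIT:-] out:P6(v=42); bubbles=4
Total bubble-slots: 20

Answer: 20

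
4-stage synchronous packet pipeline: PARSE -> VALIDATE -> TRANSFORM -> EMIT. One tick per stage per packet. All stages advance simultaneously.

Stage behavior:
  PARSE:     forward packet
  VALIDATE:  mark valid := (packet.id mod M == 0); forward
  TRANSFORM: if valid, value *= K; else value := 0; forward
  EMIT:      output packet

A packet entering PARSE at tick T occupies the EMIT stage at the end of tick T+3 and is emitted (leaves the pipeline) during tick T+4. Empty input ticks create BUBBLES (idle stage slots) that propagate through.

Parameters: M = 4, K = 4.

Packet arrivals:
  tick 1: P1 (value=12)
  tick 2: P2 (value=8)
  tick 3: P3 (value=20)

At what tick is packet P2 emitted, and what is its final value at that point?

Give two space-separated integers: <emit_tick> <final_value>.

Answer: 6 0

Derivation:
Tick 1: [PARSE:P1(v=12,ok=F), VALIDATE:-, TRANSFORM:-, EMIT:-] out:-; in:P1
Tick 2: [PARSE:P2(v=8,ok=F), VALIDATE:P1(v=12,ok=F), TRANSFORM:-, EMIT:-] out:-; in:P2
Tick 3: [PARSE:P3(v=20,ok=F), VALIDATE:P2(v=8,ok=F), TRANSFORM:P1(v=0,ok=F), EMIT:-] out:-; in:P3
Tick 4: [PARSE:-, VALIDATE:P3(v=20,ok=F), TRANSFORM:P2(v=0,ok=F), EMIT:P1(v=0,ok=F)] out:-; in:-
Tick 5: [PARSE:-, VALIDATE:-, TRANSFORM:P3(v=0,ok=F), EMIT:P2(v=0,ok=F)] out:P1(v=0); in:-
Tick 6: [PARSE:-, VALIDATE:-, TRANSFORM:-, EMIT:P3(v=0,ok=F)] out:P2(v=0); in:-
Tick 7: [PARSE:-, VALIDATE:-, TRANSFORM:-, EMIT:-] out:P3(v=0); in:-
P2: arrives tick 2, valid=False (id=2, id%4=2), emit tick 6, final value 0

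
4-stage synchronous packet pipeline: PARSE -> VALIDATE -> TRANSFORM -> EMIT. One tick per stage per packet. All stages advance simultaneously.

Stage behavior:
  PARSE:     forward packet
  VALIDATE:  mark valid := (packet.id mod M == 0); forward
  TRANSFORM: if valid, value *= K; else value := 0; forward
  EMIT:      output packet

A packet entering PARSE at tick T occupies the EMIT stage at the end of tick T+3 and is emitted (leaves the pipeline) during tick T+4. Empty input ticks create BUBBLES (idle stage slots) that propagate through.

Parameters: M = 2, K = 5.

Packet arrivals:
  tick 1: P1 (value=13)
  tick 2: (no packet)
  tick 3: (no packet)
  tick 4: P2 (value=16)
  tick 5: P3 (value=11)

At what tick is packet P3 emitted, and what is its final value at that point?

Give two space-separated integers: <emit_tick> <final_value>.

Answer: 9 0

Derivation:
Tick 1: [PARSE:P1(v=13,ok=F), VALIDATE:-, TRANSFORM:-, EMIT:-] out:-; in:P1
Tick 2: [PARSE:-, VALIDATE:P1(v=13,ok=F), TRANSFORM:-, EMIT:-] out:-; in:-
Tick 3: [PARSE:-, VALIDATE:-, TRANSFORM:P1(v=0,ok=F), EMIT:-] out:-; in:-
Tick 4: [PARSE:P2(v=16,ok=F), VALIDATE:-, TRANSFORM:-, EMIT:P1(v=0,ok=F)] out:-; in:P2
Tick 5: [PARSE:P3(v=11,ok=F), VALIDATE:P2(v=16,ok=T), TRANSFORM:-, EMIT:-] out:P1(v=0); in:P3
Tick 6: [PARSE:-, VALIDATE:P3(v=11,ok=F), TRANSFORM:P2(v=80,ok=T), EMIT:-] out:-; in:-
Tick 7: [PARSE:-, VALIDATE:-, TRANSFORM:P3(v=0,ok=F), EMIT:P2(v=80,ok=T)] out:-; in:-
Tick 8: [PARSE:-, VALIDATE:-, TRANSFORM:-, EMIT:P3(v=0,ok=F)] out:P2(v=80); in:-
Tick 9: [PARSE:-, VALIDATE:-, TRANSFORM:-, EMIT:-] out:P3(v=0); in:-
P3: arrives tick 5, valid=False (id=3, id%2=1), emit tick 9, final value 0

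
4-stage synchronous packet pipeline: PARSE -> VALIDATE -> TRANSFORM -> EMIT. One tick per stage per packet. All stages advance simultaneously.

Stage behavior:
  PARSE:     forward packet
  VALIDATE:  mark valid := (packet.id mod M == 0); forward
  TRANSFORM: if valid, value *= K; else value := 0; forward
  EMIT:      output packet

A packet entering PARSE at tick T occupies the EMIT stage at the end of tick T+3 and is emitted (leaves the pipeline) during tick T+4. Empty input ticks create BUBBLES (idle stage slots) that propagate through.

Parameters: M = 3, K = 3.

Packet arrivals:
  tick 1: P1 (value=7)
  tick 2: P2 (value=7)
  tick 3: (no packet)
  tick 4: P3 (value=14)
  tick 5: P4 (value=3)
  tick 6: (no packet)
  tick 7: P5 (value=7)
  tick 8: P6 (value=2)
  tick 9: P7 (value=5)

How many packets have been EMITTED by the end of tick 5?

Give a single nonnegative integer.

Tick 1: [PARSE:P1(v=7,ok=F), VALIDATE:-, TRANSFORM:-, EMIT:-] out:-; in:P1
Tick 2: [PARSE:P2(v=7,ok=F), VALIDATE:P1(v=7,ok=F), TRANSFORM:-, EMIT:-] out:-; in:P2
Tick 3: [PARSE:-, VALIDATE:P2(v=7,ok=F), TRANSFORM:P1(v=0,ok=F), EMIT:-] out:-; in:-
Tick 4: [PARSE:P3(v=14,ok=F), VALIDATE:-, TRANSFORM:P2(v=0,ok=F), EMIT:P1(v=0,ok=F)] out:-; in:P3
Tick 5: [PARSE:P4(v=3,ok=F), VALIDATE:P3(v=14,ok=T), TRANSFORM:-, EMIT:P2(v=0,ok=F)] out:P1(v=0); in:P4
Emitted by tick 5: ['P1']

Answer: 1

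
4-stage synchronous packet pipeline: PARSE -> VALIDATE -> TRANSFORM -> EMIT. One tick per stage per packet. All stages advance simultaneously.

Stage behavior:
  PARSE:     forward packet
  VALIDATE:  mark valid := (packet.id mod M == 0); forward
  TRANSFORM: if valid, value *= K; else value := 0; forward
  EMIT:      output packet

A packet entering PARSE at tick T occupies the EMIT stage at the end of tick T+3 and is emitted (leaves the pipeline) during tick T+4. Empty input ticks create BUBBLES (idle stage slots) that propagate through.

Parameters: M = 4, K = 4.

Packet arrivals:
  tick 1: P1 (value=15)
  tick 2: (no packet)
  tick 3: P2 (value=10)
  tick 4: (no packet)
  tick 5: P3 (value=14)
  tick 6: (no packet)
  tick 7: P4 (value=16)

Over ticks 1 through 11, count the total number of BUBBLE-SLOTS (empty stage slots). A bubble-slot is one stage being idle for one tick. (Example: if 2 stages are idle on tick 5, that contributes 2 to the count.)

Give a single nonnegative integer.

Answer: 28

Derivation:
Tick 1: [PARSE:P1(v=15,ok=F), VALIDATE:-, TRANSFORM:-, EMIT:-] out:-; bubbles=3
Tick 2: [PARSE:-, VALIDATE:P1(v=15,ok=F), TRANSFORM:-, EMIT:-] out:-; bubbles=3
Tick 3: [PARSE:P2(v=10,ok=F), VALIDATE:-, TRANSFORM:P1(v=0,ok=F), EMIT:-] out:-; bubbles=2
Tick 4: [PARSE:-, VALIDATE:P2(v=10,ok=F), TRANSFORM:-, EMIT:P1(v=0,ok=F)] out:-; bubbles=2
Tick 5: [PARSE:P3(v=14,ok=F), VALIDATE:-, TRANSFORM:P2(v=0,ok=F), EMIT:-] out:P1(v=0); bubbles=2
Tick 6: [PARSE:-, VALIDATE:P3(v=14,ok=F), TRANSFORM:-, EMIT:P2(v=0,ok=F)] out:-; bubbles=2
Tick 7: [PARSE:P4(v=16,ok=F), VALIDATE:-, TRANSFORM:P3(v=0,ok=F), EMIT:-] out:P2(v=0); bubbles=2
Tick 8: [PARSE:-, VALIDATE:P4(v=16,ok=T), TRANSFORM:-, EMIT:P3(v=0,ok=F)] out:-; bubbles=2
Tick 9: [PARSE:-, VALIDATE:-, TRANSFORM:P4(v=64,ok=T), EMIT:-] out:P3(v=0); bubbles=3
Tick 10: [PARSE:-, VALIDATE:-, TRANSFORM:-, EMIT:P4(v=64,ok=T)] out:-; bubbles=3
Tick 11: [PARSE:-, VALIDATE:-, TRANSFORM:-, EMIT:-] out:P4(v=64); bubbles=4
Total bubble-slots: 28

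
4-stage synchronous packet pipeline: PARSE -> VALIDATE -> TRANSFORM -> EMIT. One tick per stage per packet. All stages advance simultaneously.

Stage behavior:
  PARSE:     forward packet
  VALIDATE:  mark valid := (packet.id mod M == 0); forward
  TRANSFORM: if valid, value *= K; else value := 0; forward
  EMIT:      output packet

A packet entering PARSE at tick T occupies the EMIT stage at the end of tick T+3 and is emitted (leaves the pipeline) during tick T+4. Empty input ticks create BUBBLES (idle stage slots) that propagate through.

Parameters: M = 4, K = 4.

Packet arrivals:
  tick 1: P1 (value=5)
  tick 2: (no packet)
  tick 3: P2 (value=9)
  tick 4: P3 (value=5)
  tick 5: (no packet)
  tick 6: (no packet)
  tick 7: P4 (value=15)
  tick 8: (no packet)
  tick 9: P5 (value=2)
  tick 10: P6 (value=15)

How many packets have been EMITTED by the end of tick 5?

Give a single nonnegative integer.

Answer: 1

Derivation:
Tick 1: [PARSE:P1(v=5,ok=F), VALIDATE:-, TRANSFORM:-, EMIT:-] out:-; in:P1
Tick 2: [PARSE:-, VALIDATE:P1(v=5,ok=F), TRANSFORM:-, EMIT:-] out:-; in:-
Tick 3: [PARSE:P2(v=9,ok=F), VALIDATE:-, TRANSFORM:P1(v=0,ok=F), EMIT:-] out:-; in:P2
Tick 4: [PARSE:P3(v=5,ok=F), VALIDATE:P2(v=9,ok=F), TRANSFORM:-, EMIT:P1(v=0,ok=F)] out:-; in:P3
Tick 5: [PARSE:-, VALIDATE:P3(v=5,ok=F), TRANSFORM:P2(v=0,ok=F), EMIT:-] out:P1(v=0); in:-
Emitted by tick 5: ['P1']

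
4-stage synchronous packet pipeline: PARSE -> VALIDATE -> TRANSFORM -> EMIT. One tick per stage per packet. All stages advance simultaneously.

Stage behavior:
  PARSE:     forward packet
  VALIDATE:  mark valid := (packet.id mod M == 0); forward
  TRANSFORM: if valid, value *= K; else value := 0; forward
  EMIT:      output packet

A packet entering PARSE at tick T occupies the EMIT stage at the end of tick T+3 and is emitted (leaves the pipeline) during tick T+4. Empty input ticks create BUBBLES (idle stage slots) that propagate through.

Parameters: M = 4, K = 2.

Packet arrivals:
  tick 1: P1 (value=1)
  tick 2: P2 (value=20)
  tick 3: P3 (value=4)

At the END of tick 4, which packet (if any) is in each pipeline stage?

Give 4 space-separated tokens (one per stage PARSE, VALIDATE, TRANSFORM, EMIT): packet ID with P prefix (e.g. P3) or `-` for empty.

Tick 1: [PARSE:P1(v=1,ok=F), VALIDATE:-, TRANSFORM:-, EMIT:-] out:-; in:P1
Tick 2: [PARSE:P2(v=20,ok=F), VALIDATE:P1(v=1,ok=F), TRANSFORM:-, EMIT:-] out:-; in:P2
Tick 3: [PARSE:P3(v=4,ok=F), VALIDATE:P2(v=20,ok=F), TRANSFORM:P1(v=0,ok=F), EMIT:-] out:-; in:P3
Tick 4: [PARSE:-, VALIDATE:P3(v=4,ok=F), TRANSFORM:P2(v=0,ok=F), EMIT:P1(v=0,ok=F)] out:-; in:-
At end of tick 4: ['-', 'P3', 'P2', 'P1']

Answer: - P3 P2 P1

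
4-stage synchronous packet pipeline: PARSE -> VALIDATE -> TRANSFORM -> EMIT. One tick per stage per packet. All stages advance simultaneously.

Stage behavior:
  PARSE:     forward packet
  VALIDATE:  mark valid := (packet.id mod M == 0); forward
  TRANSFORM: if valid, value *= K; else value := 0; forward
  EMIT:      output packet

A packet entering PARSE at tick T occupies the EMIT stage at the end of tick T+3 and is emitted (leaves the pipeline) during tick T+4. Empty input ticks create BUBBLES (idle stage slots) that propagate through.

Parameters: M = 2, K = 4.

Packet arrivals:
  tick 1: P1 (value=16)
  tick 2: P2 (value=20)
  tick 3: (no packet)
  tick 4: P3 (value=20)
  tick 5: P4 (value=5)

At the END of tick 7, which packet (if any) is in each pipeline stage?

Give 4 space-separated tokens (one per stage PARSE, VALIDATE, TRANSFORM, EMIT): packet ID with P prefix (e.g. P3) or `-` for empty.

Tick 1: [PARSE:P1(v=16,ok=F), VALIDATE:-, TRANSFORM:-, EMIT:-] out:-; in:P1
Tick 2: [PARSE:P2(v=20,ok=F), VALIDATE:P1(v=16,ok=F), TRANSFORM:-, EMIT:-] out:-; in:P2
Tick 3: [PARSE:-, VALIDATE:P2(v=20,ok=T), TRANSFORM:P1(v=0,ok=F), EMIT:-] out:-; in:-
Tick 4: [PARSE:P3(v=20,ok=F), VALIDATE:-, TRANSFORM:P2(v=80,ok=T), EMIT:P1(v=0,ok=F)] out:-; in:P3
Tick 5: [PARSE:P4(v=5,ok=F), VALIDATE:P3(v=20,ok=F), TRANSFORM:-, EMIT:P2(v=80,ok=T)] out:P1(v=0); in:P4
Tick 6: [PARSE:-, VALIDATE:P4(v=5,ok=T), TRANSFORM:P3(v=0,ok=F), EMIT:-] out:P2(v=80); in:-
Tick 7: [PARSE:-, VALIDATE:-, TRANSFORM:P4(v=20,ok=T), EMIT:P3(v=0,ok=F)] out:-; in:-
At end of tick 7: ['-', '-', 'P4', 'P3']

Answer: - - P4 P3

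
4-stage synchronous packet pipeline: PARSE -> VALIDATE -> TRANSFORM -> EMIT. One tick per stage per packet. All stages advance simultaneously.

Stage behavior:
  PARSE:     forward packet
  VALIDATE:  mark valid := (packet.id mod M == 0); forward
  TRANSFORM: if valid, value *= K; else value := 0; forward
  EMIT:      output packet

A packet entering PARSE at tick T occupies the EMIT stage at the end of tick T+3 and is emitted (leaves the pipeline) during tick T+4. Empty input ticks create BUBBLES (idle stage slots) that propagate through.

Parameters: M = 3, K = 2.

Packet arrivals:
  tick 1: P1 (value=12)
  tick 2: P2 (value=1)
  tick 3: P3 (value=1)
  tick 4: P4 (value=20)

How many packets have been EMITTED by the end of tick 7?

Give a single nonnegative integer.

Answer: 3

Derivation:
Tick 1: [PARSE:P1(v=12,ok=F), VALIDATE:-, TRANSFORM:-, EMIT:-] out:-; in:P1
Tick 2: [PARSE:P2(v=1,ok=F), VALIDATE:P1(v=12,ok=F), TRANSFORM:-, EMIT:-] out:-; in:P2
Tick 3: [PARSE:P3(v=1,ok=F), VALIDATE:P2(v=1,ok=F), TRANSFORM:P1(v=0,ok=F), EMIT:-] out:-; in:P3
Tick 4: [PARSE:P4(v=20,ok=F), VALIDATE:P3(v=1,ok=T), TRANSFORM:P2(v=0,ok=F), EMIT:P1(v=0,ok=F)] out:-; in:P4
Tick 5: [PARSE:-, VALIDATE:P4(v=20,ok=F), TRANSFORM:P3(v=2,ok=T), EMIT:P2(v=0,ok=F)] out:P1(v=0); in:-
Tick 6: [PARSE:-, VALIDATE:-, TRANSFORM:P4(v=0,ok=F), EMIT:P3(v=2,ok=T)] out:P2(v=0); in:-
Tick 7: [PARSE:-, VALIDATE:-, TRANSFORM:-, EMIT:P4(v=0,ok=F)] out:P3(v=2); in:-
Emitted by tick 7: ['P1', 'P2', 'P3']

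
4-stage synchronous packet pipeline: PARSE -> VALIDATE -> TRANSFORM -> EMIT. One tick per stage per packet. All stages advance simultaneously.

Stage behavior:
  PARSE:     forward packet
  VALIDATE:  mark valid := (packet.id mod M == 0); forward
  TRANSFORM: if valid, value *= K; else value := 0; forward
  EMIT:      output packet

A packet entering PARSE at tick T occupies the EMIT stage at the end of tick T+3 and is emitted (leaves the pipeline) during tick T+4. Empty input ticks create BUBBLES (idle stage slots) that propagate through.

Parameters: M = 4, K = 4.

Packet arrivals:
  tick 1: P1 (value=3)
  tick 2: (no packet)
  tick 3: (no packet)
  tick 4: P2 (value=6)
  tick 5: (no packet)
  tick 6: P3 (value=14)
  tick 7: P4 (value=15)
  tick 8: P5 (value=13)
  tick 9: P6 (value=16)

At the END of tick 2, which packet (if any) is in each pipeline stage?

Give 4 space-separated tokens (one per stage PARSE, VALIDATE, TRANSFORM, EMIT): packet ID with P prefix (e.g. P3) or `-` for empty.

Answer: - P1 - -

Derivation:
Tick 1: [PARSE:P1(v=3,ok=F), VALIDATE:-, TRANSFORM:-, EMIT:-] out:-; in:P1
Tick 2: [PARSE:-, VALIDATE:P1(v=3,ok=F), TRANSFORM:-, EMIT:-] out:-; in:-
At end of tick 2: ['-', 'P1', '-', '-']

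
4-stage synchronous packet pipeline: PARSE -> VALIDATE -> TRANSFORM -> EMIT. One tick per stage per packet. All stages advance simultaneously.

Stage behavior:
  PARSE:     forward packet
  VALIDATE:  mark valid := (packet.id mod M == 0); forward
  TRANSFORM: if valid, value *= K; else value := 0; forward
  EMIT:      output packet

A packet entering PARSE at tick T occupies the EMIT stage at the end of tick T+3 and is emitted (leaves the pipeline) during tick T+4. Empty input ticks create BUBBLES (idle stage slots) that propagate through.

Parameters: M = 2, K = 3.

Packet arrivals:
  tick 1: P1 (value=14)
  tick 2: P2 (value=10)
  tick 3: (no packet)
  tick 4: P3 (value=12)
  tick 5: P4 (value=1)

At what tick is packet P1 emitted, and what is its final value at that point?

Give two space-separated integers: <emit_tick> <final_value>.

Answer: 5 0

Derivation:
Tick 1: [PARSE:P1(v=14,ok=F), VALIDATE:-, TRANSFORM:-, EMIT:-] out:-; in:P1
Tick 2: [PARSE:P2(v=10,ok=F), VALIDATE:P1(v=14,ok=F), TRANSFORM:-, EMIT:-] out:-; in:P2
Tick 3: [PARSE:-, VALIDATE:P2(v=10,ok=T), TRANSFORM:P1(v=0,ok=F), EMIT:-] out:-; in:-
Tick 4: [PARSE:P3(v=12,ok=F), VALIDATE:-, TRANSFORM:P2(v=30,ok=T), EMIT:P1(v=0,ok=F)] out:-; in:P3
Tick 5: [PARSE:P4(v=1,ok=F), VALIDATE:P3(v=12,ok=F), TRANSFORM:-, EMIT:P2(v=30,ok=T)] out:P1(v=0); in:P4
Tick 6: [PARSE:-, VALIDATE:P4(v=1,ok=T), TRANSFORM:P3(v=0,ok=F), EMIT:-] out:P2(v=30); in:-
Tick 7: [PARSE:-, VALIDATE:-, TRANSFORM:P4(v=3,ok=T), EMIT:P3(v=0,ok=F)] out:-; in:-
Tick 8: [PARSE:-, VALIDATE:-, TRANSFORM:-, EMIT:P4(v=3,ok=T)] out:P3(v=0); in:-
Tick 9: [PARSE:-, VALIDATE:-, TRANSFORM:-, EMIT:-] out:P4(v=3); in:-
P1: arrives tick 1, valid=False (id=1, id%2=1), emit tick 5, final value 0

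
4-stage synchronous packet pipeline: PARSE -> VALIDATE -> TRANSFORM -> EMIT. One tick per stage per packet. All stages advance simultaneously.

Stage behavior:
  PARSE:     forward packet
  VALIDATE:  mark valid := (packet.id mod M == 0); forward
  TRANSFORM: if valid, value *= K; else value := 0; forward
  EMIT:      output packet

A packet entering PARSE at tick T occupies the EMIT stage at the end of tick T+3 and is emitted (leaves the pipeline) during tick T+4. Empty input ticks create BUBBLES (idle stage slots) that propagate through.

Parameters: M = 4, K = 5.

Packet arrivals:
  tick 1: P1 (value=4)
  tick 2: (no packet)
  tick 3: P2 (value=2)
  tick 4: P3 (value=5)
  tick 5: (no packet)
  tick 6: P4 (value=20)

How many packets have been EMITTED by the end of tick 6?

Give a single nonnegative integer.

Answer: 1

Derivation:
Tick 1: [PARSE:P1(v=4,ok=F), VALIDATE:-, TRANSFORM:-, EMIT:-] out:-; in:P1
Tick 2: [PARSE:-, VALIDATE:P1(v=4,ok=F), TRANSFORM:-, EMIT:-] out:-; in:-
Tick 3: [PARSE:P2(v=2,ok=F), VALIDATE:-, TRANSFORM:P1(v=0,ok=F), EMIT:-] out:-; in:P2
Tick 4: [PARSE:P3(v=5,ok=F), VALIDATE:P2(v=2,ok=F), TRANSFORM:-, EMIT:P1(v=0,ok=F)] out:-; in:P3
Tick 5: [PARSE:-, VALIDATE:P3(v=5,ok=F), TRANSFORM:P2(v=0,ok=F), EMIT:-] out:P1(v=0); in:-
Tick 6: [PARSE:P4(v=20,ok=F), VALIDATE:-, TRANSFORM:P3(v=0,ok=F), EMIT:P2(v=0,ok=F)] out:-; in:P4
Emitted by tick 6: ['P1']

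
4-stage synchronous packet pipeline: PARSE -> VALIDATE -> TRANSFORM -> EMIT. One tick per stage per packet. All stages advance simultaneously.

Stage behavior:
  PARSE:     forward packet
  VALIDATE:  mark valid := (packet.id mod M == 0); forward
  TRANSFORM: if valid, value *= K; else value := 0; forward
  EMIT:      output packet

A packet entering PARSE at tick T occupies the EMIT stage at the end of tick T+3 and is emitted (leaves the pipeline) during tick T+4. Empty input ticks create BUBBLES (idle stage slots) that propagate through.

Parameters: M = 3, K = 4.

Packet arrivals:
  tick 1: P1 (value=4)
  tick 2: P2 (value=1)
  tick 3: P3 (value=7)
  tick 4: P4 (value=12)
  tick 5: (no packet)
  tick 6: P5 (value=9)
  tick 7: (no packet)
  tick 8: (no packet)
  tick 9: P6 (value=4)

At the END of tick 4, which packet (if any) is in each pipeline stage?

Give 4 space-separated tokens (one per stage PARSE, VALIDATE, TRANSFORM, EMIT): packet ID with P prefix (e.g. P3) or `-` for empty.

Answer: P4 P3 P2 P1

Derivation:
Tick 1: [PARSE:P1(v=4,ok=F), VALIDATE:-, TRANSFORM:-, EMIT:-] out:-; in:P1
Tick 2: [PARSE:P2(v=1,ok=F), VALIDATE:P1(v=4,ok=F), TRANSFORM:-, EMIT:-] out:-; in:P2
Tick 3: [PARSE:P3(v=7,ok=F), VALIDATE:P2(v=1,ok=F), TRANSFORM:P1(v=0,ok=F), EMIT:-] out:-; in:P3
Tick 4: [PARSE:P4(v=12,ok=F), VALIDATE:P3(v=7,ok=T), TRANSFORM:P2(v=0,ok=F), EMIT:P1(v=0,ok=F)] out:-; in:P4
At end of tick 4: ['P4', 'P3', 'P2', 'P1']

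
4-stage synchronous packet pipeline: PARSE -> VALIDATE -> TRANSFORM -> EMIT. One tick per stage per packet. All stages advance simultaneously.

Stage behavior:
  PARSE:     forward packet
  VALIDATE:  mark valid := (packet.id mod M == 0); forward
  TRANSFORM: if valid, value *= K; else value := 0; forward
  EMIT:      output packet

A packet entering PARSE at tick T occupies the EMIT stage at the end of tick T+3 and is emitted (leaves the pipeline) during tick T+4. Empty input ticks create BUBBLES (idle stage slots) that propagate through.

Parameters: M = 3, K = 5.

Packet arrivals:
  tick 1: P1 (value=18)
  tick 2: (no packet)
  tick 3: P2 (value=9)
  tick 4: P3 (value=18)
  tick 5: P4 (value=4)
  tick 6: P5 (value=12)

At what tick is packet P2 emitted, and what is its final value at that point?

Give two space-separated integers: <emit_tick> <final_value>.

Tick 1: [PARSE:P1(v=18,ok=F), VALIDATE:-, TRANSFORM:-, EMIT:-] out:-; in:P1
Tick 2: [PARSE:-, VALIDATE:P1(v=18,ok=F), TRANSFORM:-, EMIT:-] out:-; in:-
Tick 3: [PARSE:P2(v=9,ok=F), VALIDATE:-, TRANSFORM:P1(v=0,ok=F), EMIT:-] out:-; in:P2
Tick 4: [PARSE:P3(v=18,ok=F), VALIDATE:P2(v=9,ok=F), TRANSFORM:-, EMIT:P1(v=0,ok=F)] out:-; in:P3
Tick 5: [PARSE:P4(v=4,ok=F), VALIDATE:P3(v=18,ok=T), TRANSFORM:P2(v=0,ok=F), EMIT:-] out:P1(v=0); in:P4
Tick 6: [PARSE:P5(v=12,ok=F), VALIDATE:P4(v=4,ok=F), TRANSFORM:P3(v=90,ok=T), EMIT:P2(v=0,ok=F)] out:-; in:P5
Tick 7: [PARSE:-, VALIDATE:P5(v=12,ok=F), TRANSFORM:P4(v=0,ok=F), EMIT:P3(v=90,ok=T)] out:P2(v=0); in:-
Tick 8: [PARSE:-, VALIDATE:-, TRANSFORM:P5(v=0,ok=F), EMIT:P4(v=0,ok=F)] out:P3(v=90); in:-
Tick 9: [PARSE:-, VALIDATE:-, TRANSFORM:-, EMIT:P5(v=0,ok=F)] out:P4(v=0); in:-
Tick 10: [PARSE:-, VALIDATE:-, TRANSFORM:-, EMIT:-] out:P5(v=0); in:-
P2: arrives tick 3, valid=False (id=2, id%3=2), emit tick 7, final value 0

Answer: 7 0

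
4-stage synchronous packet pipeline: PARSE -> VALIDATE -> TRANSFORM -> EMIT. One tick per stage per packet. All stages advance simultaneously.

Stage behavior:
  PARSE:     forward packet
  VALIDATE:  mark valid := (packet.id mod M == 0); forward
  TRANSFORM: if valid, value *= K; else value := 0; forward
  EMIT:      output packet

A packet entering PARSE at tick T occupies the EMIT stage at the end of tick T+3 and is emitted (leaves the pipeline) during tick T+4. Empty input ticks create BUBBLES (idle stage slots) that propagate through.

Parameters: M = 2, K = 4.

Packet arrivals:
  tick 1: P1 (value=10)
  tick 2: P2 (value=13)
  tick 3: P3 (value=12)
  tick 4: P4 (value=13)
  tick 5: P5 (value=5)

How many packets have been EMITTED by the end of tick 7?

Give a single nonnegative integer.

Answer: 3

Derivation:
Tick 1: [PARSE:P1(v=10,ok=F), VALIDATE:-, TRANSFORM:-, EMIT:-] out:-; in:P1
Tick 2: [PARSE:P2(v=13,ok=F), VALIDATE:P1(v=10,ok=F), TRANSFORM:-, EMIT:-] out:-; in:P2
Tick 3: [PARSE:P3(v=12,ok=F), VALIDATE:P2(v=13,ok=T), TRANSFORM:P1(v=0,ok=F), EMIT:-] out:-; in:P3
Tick 4: [PARSE:P4(v=13,ok=F), VALIDATE:P3(v=12,ok=F), TRANSFORM:P2(v=52,ok=T), EMIT:P1(v=0,ok=F)] out:-; in:P4
Tick 5: [PARSE:P5(v=5,ok=F), VALIDATE:P4(v=13,ok=T), TRANSFORM:P3(v=0,ok=F), EMIT:P2(v=52,ok=T)] out:P1(v=0); in:P5
Tick 6: [PARSE:-, VALIDATE:P5(v=5,ok=F), TRANSFORM:P4(v=52,ok=T), EMIT:P3(v=0,ok=F)] out:P2(v=52); in:-
Tick 7: [PARSE:-, VALIDATE:-, TRANSFORM:P5(v=0,ok=F), EMIT:P4(v=52,ok=T)] out:P3(v=0); in:-
Emitted by tick 7: ['P1', 'P2', 'P3']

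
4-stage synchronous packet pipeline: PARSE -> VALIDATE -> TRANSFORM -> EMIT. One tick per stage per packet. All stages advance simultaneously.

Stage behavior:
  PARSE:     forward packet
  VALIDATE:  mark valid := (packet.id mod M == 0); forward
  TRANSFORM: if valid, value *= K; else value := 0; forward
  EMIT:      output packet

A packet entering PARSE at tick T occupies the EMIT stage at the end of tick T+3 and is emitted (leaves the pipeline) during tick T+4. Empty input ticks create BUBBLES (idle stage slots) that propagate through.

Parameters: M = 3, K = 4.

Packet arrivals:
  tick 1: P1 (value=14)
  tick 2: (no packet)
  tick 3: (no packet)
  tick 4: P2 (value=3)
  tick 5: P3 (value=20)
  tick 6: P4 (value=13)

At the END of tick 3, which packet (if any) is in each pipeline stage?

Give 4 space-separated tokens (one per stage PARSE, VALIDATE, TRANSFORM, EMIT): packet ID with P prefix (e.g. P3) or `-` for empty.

Answer: - - P1 -

Derivation:
Tick 1: [PARSE:P1(v=14,ok=F), VALIDATE:-, TRANSFORM:-, EMIT:-] out:-; in:P1
Tick 2: [PARSE:-, VALIDATE:P1(v=14,ok=F), TRANSFORM:-, EMIT:-] out:-; in:-
Tick 3: [PARSE:-, VALIDATE:-, TRANSFORM:P1(v=0,ok=F), EMIT:-] out:-; in:-
At end of tick 3: ['-', '-', 'P1', '-']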